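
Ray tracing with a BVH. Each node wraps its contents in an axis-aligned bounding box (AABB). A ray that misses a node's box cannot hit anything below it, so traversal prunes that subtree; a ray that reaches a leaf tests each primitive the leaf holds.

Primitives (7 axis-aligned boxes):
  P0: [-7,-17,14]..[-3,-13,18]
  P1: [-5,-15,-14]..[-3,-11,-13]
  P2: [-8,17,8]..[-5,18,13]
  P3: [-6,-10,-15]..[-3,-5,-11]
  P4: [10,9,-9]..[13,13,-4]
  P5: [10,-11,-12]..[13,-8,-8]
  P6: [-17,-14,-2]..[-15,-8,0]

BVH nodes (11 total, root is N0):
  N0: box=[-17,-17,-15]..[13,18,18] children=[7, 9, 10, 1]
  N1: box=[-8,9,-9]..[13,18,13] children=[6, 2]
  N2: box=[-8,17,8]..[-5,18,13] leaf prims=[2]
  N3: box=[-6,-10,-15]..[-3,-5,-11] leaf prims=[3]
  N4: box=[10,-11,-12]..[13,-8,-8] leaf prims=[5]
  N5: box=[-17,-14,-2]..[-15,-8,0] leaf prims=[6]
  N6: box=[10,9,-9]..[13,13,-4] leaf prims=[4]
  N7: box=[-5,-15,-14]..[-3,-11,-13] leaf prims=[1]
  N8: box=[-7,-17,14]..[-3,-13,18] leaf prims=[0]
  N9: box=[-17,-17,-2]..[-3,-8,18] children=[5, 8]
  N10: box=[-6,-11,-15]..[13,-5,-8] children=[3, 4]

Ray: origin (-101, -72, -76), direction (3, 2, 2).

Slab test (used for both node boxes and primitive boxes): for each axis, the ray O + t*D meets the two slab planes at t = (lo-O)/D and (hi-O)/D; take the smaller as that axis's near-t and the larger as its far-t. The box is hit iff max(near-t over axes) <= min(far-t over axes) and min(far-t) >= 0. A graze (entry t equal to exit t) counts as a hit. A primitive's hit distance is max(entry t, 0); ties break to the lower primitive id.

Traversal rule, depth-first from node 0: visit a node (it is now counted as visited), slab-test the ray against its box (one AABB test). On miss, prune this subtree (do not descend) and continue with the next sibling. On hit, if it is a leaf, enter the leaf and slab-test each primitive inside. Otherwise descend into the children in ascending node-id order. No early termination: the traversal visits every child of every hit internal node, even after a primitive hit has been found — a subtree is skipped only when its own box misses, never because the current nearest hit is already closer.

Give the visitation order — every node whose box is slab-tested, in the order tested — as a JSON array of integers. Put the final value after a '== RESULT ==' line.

Traverse from the root:
N0 x:[28,38] y:[55/2,45] z:[61/2,47] -> hit [61/2,38], descend [1, 7, 9, 10]
  N1 x:[31,38] y:[81/2,45] z:[67/2,89/2] -> miss, prune
  N7 x:[32,98/3] y:[57/2,61/2] z:[31,63/2] -> miss, prune
  N9 x:[28,98/3] y:[55/2,32] z:[37,47] -> miss, prune
  N10 x:[95/3,38] y:[61/2,67/2] z:[61/2,34] -> hit [95/3,67/2], descend [3, 4]
    N3 x:[95/3,98/3] y:[31,67/2] z:[61/2,65/2] -> hit [95/3,65/2] leaf, test {P3@t=95/3}
    N4 x:[37,38] y:[61/2,32] z:[32,34] -> miss, prune

order=[0, 1, 7, 9, 10, 3, 4]  |boxes|=7  |leaves|=1  hit=P3

== RESULT ==
[0, 1, 7, 9, 10, 3, 4]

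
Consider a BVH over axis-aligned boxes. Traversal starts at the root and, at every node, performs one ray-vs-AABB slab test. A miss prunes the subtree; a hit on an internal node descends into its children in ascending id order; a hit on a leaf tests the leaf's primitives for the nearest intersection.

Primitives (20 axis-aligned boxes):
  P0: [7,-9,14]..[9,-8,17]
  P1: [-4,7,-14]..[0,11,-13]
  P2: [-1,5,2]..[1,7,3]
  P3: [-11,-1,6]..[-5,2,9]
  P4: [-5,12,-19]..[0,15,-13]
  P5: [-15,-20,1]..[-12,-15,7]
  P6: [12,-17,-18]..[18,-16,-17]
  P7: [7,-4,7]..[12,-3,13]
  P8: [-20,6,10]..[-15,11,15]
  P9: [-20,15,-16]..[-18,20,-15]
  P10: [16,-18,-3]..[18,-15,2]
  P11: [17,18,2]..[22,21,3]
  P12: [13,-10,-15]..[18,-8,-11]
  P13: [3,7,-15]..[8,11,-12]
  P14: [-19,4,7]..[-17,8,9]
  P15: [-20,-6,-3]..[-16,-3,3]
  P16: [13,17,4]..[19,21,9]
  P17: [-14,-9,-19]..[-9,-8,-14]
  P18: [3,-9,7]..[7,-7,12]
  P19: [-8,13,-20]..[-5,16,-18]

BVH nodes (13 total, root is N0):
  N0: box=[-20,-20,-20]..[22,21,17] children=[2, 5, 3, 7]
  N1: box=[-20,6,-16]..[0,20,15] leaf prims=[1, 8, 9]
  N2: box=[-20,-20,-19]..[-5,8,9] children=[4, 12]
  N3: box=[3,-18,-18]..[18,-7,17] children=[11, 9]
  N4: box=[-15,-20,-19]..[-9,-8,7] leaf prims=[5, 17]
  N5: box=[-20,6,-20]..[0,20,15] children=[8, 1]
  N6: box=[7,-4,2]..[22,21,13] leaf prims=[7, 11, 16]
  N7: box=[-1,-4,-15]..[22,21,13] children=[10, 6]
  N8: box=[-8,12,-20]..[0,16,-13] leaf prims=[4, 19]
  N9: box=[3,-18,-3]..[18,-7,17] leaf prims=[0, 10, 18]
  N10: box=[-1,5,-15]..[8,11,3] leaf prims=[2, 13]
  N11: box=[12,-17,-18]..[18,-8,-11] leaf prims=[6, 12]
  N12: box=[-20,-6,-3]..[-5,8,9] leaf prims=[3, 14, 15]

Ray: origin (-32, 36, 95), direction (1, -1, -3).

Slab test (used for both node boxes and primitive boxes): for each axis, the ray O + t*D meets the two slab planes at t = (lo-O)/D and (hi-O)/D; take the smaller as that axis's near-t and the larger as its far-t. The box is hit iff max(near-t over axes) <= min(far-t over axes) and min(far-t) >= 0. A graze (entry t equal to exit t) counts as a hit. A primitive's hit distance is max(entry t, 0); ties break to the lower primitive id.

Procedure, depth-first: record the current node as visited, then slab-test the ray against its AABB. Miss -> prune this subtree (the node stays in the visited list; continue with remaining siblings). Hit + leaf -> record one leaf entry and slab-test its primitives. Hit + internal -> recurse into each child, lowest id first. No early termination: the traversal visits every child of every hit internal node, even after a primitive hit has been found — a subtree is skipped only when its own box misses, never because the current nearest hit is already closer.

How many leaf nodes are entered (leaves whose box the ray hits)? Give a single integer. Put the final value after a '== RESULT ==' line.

Walk:
N0 x:[12,54] y:[15,56] z:[26,115/3] -> hit [26,115/3], descend [2, 3, 5, 7]
  N2 x:[12,27] y:[28,56] z:[86/3,38] -> miss, prune
  N3 x:[35,50] y:[43,54] z:[26,113/3] -> miss, prune
  N5 x:[12,32] y:[16,30] z:[80/3,115/3] -> hit [80/3,30], descend [1, 8]
    N1 x:[12,32] y:[16,30] z:[80/3,37] -> hit [80/3,30] leaf, test {P1(miss), P8(miss), P9(miss)}
    N8 x:[24,32] y:[20,24] z:[36,115/3] -> miss, prune
  N7 x:[31,54] y:[15,40] z:[82/3,110/3] -> hit [31,110/3], descend [6, 10]
    N6 x:[39,54] y:[15,40] z:[82/3,31] -> miss, prune
    N10 x:[31,40] y:[25,31] z:[92/3,110/3] -> hit [31,31] leaf, test {P2@t=31, P13(miss)}

Summary -> nodes [0, 2, 3, 5, 1, 8, 7, 6, 10]; box-tests=9; leaf-entries=2; first=P2

== RESULT ==
2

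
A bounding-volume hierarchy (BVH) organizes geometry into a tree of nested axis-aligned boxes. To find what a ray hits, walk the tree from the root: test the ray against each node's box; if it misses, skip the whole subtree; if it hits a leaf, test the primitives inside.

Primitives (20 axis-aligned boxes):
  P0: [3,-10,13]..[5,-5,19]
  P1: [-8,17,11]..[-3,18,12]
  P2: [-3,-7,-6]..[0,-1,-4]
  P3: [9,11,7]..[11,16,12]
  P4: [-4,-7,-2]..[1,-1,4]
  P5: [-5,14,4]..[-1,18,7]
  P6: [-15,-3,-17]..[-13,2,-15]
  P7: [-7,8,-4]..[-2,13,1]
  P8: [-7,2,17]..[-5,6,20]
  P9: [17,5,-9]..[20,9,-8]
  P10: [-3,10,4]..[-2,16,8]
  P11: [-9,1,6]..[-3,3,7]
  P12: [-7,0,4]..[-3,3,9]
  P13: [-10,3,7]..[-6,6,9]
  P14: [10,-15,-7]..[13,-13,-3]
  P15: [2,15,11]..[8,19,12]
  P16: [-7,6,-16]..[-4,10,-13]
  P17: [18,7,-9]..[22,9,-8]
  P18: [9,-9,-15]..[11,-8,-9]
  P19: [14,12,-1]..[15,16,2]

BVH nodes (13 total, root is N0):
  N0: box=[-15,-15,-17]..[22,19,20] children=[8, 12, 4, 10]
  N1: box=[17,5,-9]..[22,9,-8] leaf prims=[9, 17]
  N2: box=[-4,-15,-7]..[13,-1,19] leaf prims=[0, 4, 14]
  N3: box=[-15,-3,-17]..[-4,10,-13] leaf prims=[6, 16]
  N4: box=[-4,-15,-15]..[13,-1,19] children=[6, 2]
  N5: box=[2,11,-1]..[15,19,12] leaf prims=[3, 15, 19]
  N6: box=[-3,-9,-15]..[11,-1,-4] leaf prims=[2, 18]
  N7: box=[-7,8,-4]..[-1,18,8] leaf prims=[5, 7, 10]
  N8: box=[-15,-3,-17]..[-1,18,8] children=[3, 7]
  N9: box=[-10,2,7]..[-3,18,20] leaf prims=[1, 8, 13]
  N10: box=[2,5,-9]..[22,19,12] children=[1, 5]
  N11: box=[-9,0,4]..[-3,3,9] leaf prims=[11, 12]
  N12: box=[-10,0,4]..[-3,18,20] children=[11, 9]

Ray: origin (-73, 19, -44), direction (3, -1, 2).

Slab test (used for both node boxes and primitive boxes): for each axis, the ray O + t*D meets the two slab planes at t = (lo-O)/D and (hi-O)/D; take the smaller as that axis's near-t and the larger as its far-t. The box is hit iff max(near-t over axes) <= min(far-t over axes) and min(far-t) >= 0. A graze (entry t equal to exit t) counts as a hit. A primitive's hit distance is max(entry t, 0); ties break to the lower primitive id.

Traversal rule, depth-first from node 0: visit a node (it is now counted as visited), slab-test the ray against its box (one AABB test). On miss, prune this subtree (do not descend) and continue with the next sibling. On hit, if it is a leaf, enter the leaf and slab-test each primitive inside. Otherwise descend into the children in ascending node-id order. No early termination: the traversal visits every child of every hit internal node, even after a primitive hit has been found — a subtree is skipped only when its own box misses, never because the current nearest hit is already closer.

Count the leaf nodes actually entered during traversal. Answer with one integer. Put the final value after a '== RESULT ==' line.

Walk:
N0 x:[58/3,95/3] y:[0,34] z:[27/2,32] -> hit [58/3,95/3], descend [4, 8, 10, 12]
  N4 x:[23,86/3] y:[20,34] z:[29/2,63/2] -> hit [23,86/3], descend [2, 6]
    N2 x:[23,86/3] y:[20,34] z:[37/2,63/2] -> hit [23,86/3] leaf, test {P0(miss), P4@t=23, P14(miss)}
    N6 x:[70/3,28] y:[20,28] z:[29/2,20] -> miss, prune
  N8 x:[58/3,24] y:[1,22] z:[27/2,26] -> hit [58/3,22], descend [3, 7]
    N3 x:[58/3,23] y:[9,22] z:[27/2,31/2] -> miss, prune
    N7 x:[22,24] y:[1,11] z:[20,26] -> miss, prune
  N10 x:[25,95/3] y:[0,14] z:[35/2,28] -> miss, prune
  N12 x:[21,70/3] y:[1,19] z:[24,32] -> miss, prune

Visited [0, 4, 2, 6, 8, 3, 7, 10, 12]. Tests: 9 box, 1 leaf. Nearest: P4.

== RESULT ==
1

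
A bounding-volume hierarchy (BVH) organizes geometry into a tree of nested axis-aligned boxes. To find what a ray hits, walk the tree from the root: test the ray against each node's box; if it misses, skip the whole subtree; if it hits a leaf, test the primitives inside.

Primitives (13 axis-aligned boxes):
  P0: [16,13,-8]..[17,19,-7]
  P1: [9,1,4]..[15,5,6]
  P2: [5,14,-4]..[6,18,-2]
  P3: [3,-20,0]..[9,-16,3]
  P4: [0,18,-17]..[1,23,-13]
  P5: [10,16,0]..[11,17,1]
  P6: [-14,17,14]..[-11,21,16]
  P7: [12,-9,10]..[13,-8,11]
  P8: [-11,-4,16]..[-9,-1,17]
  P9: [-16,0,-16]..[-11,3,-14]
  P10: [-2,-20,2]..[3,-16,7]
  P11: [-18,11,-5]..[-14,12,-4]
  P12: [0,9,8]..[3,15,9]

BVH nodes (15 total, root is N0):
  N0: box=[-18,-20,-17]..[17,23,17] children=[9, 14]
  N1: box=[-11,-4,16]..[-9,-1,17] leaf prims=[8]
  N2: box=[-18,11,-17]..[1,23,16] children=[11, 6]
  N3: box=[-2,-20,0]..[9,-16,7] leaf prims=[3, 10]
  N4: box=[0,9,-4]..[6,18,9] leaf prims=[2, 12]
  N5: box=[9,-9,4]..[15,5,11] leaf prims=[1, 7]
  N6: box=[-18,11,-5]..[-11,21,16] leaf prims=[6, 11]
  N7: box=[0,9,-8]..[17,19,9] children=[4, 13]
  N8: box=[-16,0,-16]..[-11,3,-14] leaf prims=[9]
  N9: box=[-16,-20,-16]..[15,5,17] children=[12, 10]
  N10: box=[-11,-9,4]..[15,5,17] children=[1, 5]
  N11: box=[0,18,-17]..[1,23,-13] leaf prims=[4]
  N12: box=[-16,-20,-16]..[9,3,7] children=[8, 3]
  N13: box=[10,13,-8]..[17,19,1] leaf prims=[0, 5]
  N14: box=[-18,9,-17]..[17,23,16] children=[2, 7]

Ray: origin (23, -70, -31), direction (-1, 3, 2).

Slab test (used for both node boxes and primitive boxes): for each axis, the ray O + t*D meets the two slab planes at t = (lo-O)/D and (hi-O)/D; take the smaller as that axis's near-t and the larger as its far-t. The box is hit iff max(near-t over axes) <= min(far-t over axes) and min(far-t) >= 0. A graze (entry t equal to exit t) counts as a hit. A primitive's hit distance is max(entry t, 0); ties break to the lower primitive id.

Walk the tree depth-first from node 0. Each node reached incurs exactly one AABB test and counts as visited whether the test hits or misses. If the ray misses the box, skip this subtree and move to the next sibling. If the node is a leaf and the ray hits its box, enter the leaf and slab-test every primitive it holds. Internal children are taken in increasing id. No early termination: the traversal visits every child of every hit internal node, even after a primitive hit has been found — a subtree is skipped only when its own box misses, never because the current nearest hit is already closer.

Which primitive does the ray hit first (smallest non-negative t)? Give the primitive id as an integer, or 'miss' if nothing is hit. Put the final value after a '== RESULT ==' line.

Trace the traversal:
N0 x:[6,41] y:[50/3,31] z:[7,24] -> hit [50/3,24], descend [9, 14]
  N9 x:[8,39] y:[50/3,25] z:[15/2,24] -> hit [50/3,24], descend [10, 12]
    N10 x:[8,34] y:[61/3,25] z:[35/2,24] -> hit [61/3,24], descend [1, 5]
      N1 x:[32,34] y:[22,23] z:[47/2,24] -> miss, prune
      N5 x:[8,14] y:[61/3,25] z:[35/2,21] -> miss, prune
    N12 x:[14,39] y:[50/3,73/3] z:[15/2,19] -> hit [50/3,19], descend [3, 8]
      N3 x:[14,25] y:[50/3,18] z:[31/2,19] -> hit [50/3,18] leaf, test {P3@t=50/3, P10(miss)}
      N8 x:[34,39] y:[70/3,73/3] z:[15/2,17/2] -> miss, prune
  N14 x:[6,41] y:[79/3,31] z:[7,47/2] -> miss, prune

Visited [0, 9, 10, 1, 5, 12, 3, 8, 14]. Tests: 9 box, 1 leaf. Nearest: P3.

== RESULT ==
3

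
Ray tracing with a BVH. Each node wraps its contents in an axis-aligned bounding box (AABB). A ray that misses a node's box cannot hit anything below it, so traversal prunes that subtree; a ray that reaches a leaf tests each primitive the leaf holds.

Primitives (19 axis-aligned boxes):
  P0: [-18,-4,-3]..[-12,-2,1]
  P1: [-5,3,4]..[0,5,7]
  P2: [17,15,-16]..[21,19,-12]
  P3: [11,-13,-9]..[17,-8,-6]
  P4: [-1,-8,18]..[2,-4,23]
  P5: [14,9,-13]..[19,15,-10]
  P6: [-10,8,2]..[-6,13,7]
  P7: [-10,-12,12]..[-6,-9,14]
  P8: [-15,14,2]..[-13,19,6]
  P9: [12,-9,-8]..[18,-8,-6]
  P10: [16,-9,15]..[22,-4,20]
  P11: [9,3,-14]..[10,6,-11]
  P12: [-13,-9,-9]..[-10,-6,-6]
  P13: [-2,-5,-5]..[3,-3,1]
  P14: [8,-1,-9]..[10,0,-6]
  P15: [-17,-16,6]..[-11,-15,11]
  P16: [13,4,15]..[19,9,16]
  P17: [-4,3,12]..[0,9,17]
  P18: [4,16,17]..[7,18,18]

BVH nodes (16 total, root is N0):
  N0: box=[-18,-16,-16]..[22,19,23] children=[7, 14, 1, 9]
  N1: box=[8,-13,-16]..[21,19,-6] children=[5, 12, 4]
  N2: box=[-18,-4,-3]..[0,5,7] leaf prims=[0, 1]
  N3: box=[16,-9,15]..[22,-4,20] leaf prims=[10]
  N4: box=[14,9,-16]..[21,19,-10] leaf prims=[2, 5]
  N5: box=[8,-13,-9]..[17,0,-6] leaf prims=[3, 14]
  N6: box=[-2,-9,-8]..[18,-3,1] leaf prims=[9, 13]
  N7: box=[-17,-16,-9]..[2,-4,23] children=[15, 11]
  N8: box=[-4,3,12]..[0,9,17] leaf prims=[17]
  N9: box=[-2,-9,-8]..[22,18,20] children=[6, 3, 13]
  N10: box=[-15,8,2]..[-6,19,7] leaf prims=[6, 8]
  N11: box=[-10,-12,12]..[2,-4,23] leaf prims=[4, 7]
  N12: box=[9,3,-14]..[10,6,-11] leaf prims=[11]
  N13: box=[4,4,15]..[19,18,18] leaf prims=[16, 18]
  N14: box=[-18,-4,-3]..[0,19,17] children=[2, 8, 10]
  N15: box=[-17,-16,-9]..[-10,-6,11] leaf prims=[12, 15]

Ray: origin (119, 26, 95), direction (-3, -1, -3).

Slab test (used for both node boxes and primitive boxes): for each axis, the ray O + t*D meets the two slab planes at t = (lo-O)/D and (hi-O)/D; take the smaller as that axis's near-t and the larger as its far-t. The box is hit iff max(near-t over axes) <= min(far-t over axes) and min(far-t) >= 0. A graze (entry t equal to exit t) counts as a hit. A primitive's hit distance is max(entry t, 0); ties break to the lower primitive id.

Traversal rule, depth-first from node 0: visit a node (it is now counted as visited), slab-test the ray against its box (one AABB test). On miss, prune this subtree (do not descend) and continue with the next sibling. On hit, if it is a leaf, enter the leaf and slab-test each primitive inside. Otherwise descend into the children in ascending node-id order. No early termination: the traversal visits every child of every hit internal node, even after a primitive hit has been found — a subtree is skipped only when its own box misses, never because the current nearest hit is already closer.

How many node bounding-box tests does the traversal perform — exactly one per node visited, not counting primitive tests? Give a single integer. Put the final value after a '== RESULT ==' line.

Walk:
N0 x:[97/3,137/3] y:[7,42] z:[24,37] -> hit [97/3,37], descend [1, 7, 9, 14]
  N1 x:[98/3,37] y:[7,39] z:[101/3,37] -> hit [101/3,37], descend [4, 5, 12]
    N4 x:[98/3,35] y:[7,17] z:[35,37] -> miss, prune
    N5 x:[34,37] y:[26,39] z:[101/3,104/3] -> hit [34,104/3] leaf, test {P3@t=34, P14(miss)}
    N12 x:[109/3,110/3] y:[20,23] z:[106/3,109/3] -> miss, prune
  N7 x:[39,136/3] y:[30,42] z:[24,104/3] -> miss, prune
  N9 x:[97/3,121/3] y:[8,35] z:[25,103/3] -> hit [97/3,103/3], descend [3, 6, 13]
    N3 x:[97/3,103/3] y:[30,35] z:[25,80/3] -> miss, prune
    N6 x:[101/3,121/3] y:[29,35] z:[94/3,103/3] -> hit [101/3,103/3] leaf, test {P9@t=34, P13(miss)}
    N13 x:[100/3,115/3] y:[8,22] z:[77/3,80/3] -> miss, prune
  N14 x:[119/3,137/3] y:[7,30] z:[26,98/3] -> miss, prune

Summary -> nodes [0, 1, 4, 5, 12, 7, 9, 3, 6, 13, 14]; box-tests=11; leaf-entries=2; first=P3

== RESULT ==
11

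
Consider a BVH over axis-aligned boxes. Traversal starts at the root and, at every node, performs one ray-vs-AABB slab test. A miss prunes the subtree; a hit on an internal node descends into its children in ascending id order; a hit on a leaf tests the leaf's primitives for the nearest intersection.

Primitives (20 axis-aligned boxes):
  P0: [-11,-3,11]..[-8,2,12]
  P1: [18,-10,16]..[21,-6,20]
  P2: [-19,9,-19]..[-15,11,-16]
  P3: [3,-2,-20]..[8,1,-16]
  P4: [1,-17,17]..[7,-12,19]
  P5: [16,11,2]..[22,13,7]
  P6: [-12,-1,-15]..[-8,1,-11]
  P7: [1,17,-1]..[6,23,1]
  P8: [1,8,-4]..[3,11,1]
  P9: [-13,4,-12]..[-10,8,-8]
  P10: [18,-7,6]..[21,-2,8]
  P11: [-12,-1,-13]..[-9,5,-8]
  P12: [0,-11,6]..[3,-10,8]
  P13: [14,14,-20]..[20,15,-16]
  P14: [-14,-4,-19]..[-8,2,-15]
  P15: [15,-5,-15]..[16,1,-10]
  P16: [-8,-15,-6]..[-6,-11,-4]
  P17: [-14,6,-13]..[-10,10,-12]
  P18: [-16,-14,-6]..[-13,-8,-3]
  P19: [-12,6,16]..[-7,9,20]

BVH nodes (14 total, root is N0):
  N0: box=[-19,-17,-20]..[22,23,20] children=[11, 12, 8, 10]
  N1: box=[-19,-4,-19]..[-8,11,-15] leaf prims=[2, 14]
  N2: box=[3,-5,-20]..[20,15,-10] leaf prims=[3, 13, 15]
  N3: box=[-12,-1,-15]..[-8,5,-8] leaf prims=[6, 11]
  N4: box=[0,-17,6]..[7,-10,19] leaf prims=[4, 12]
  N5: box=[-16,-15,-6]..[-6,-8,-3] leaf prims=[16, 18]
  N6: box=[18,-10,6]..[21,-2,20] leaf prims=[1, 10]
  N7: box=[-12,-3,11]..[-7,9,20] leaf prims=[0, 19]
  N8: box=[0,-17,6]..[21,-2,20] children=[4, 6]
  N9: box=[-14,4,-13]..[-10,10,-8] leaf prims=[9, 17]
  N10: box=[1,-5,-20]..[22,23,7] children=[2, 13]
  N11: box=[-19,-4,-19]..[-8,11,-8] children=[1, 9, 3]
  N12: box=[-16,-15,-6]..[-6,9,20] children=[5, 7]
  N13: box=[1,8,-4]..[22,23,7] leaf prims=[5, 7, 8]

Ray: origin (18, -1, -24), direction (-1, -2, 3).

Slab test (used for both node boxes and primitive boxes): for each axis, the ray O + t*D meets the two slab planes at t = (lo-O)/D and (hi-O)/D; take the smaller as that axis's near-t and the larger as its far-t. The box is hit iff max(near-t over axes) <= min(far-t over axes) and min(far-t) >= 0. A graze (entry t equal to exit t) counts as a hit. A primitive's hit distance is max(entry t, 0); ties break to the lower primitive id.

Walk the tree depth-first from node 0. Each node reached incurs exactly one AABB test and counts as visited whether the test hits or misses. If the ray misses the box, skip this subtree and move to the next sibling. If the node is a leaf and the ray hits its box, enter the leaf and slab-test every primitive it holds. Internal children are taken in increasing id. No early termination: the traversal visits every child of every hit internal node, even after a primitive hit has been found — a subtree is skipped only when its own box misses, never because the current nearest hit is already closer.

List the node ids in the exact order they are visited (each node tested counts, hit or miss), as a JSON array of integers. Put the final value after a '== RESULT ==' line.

Walk:
N0 x:[-4,37] y:[-12,8] z:[4/3,44/3] -> hit [4/3,8], descend [8, 10, 11, 12]
  N8 x:[-3,18] y:[1/2,8] z:[10,44/3] -> miss, prune
  N10 x:[-4,17] y:[-12,2] z:[4/3,31/3] -> hit [4/3,2], descend [2, 13]
    N2 x:[-2,15] y:[-8,2] z:[4/3,14/3] -> hit [4/3,2] leaf, test {P3(miss), P13(miss), P15(miss)}
    N13 x:[-4,17] y:[-12,-9/2] z:[20/3,31/3] -> miss, prune
  N11 x:[26,37] y:[-6,3/2] z:[5/3,16/3] -> miss, prune
  N12 x:[24,34] y:[-5,7] z:[6,44/3] -> miss, prune

order=[0, 8, 10, 2, 13, 11, 12]  |boxes|=7  |leaves|=1  hit=miss

== RESULT ==
[0, 8, 10, 2, 13, 11, 12]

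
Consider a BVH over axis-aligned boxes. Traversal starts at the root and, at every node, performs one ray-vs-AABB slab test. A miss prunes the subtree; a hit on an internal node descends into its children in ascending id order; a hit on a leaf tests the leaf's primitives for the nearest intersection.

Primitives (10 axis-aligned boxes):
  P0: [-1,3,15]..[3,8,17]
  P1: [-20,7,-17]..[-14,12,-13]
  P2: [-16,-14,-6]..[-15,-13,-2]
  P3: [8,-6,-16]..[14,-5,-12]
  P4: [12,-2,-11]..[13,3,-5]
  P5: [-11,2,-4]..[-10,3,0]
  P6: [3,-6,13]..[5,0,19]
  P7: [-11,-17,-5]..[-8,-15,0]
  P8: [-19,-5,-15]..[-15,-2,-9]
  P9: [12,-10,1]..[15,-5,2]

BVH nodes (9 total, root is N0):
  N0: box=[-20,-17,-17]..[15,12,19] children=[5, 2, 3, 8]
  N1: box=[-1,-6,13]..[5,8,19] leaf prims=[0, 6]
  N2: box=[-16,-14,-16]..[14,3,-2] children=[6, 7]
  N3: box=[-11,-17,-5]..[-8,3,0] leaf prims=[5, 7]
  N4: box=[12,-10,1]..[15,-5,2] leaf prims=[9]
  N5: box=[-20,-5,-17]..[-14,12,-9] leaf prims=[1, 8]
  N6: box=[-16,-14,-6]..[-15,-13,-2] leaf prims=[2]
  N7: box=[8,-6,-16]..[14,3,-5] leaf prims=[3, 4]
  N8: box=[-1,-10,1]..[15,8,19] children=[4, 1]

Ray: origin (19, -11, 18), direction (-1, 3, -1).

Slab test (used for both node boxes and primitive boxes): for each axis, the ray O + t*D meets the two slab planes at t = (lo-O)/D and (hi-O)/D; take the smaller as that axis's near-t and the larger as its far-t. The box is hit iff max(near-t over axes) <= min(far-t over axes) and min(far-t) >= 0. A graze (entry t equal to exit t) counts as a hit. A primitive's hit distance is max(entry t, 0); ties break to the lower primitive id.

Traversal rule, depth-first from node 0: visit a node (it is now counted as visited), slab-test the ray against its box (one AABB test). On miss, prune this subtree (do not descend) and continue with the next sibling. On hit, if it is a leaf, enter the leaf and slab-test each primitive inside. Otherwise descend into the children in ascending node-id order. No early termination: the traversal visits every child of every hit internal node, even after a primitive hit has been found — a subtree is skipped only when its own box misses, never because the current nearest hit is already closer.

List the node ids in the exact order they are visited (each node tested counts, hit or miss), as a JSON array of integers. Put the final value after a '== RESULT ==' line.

Traverse from the root:
N0 x:[4,39] y:[-2,23/3] z:[-1,35] -> hit [4,23/3], descend [2, 3, 5, 8]
  N2 x:[5,35] y:[-1,14/3] z:[20,34] -> miss, prune
  N3 x:[27,30] y:[-2,14/3] z:[18,23] -> miss, prune
  N5 x:[33,39] y:[2,23/3] z:[27,35] -> miss, prune
  N8 x:[4,20] y:[1/3,19/3] z:[-1,17] -> hit [4,19/3], descend [1, 4]
    N1 x:[14,20] y:[5/3,19/3] z:[-1,5] -> miss, prune
    N4 x:[4,7] y:[1/3,2] z:[16,17] -> miss, prune

order=[0, 2, 3, 5, 8, 1, 4]  |boxes|=7  |leaves|=0  hit=miss

== RESULT ==
[0, 2, 3, 5, 8, 1, 4]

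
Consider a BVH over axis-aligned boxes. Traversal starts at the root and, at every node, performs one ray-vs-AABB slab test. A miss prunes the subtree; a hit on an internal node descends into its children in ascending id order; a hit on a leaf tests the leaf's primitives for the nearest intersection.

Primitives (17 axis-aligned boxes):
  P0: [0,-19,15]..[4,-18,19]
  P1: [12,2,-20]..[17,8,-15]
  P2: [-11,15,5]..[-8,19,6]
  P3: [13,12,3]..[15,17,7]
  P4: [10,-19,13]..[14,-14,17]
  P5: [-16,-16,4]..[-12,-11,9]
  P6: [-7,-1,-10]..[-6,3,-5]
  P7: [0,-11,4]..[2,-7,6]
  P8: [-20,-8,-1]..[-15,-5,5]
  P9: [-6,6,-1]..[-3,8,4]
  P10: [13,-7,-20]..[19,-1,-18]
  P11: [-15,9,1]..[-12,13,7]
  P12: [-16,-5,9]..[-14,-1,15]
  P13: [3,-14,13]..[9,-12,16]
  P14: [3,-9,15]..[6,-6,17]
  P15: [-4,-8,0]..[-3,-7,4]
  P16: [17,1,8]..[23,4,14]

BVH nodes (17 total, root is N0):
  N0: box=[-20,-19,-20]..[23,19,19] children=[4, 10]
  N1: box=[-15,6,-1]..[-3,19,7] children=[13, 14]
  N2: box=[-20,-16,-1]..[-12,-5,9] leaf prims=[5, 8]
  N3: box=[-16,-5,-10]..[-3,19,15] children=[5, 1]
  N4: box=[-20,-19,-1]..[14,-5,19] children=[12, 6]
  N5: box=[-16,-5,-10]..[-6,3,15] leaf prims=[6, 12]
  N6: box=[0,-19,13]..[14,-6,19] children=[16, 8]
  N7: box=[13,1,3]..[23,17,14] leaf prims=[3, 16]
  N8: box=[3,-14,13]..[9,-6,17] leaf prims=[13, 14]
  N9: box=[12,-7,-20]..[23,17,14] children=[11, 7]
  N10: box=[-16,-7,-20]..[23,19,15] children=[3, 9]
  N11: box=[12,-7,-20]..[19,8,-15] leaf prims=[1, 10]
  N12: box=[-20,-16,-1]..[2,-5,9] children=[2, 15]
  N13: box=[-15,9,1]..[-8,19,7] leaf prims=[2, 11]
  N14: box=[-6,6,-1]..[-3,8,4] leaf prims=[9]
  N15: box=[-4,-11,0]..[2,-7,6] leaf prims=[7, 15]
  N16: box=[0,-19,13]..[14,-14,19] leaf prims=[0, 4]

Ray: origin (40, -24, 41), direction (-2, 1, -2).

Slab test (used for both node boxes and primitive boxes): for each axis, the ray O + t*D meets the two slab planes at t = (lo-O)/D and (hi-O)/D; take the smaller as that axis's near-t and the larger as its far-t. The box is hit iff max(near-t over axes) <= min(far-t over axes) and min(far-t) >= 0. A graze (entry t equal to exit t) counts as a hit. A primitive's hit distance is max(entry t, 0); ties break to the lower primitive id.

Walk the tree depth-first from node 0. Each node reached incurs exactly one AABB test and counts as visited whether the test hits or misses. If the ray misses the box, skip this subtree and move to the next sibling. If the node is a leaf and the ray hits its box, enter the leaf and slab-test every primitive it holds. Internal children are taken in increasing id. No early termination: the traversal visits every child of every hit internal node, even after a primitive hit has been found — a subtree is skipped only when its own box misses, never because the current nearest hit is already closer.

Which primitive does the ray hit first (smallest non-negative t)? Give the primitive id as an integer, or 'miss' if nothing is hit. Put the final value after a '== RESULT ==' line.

Walk:
N0 x:[17/2,30] y:[5,43] z:[11,61/2] -> hit [11,30], descend [4, 10]
  N4 x:[13,30] y:[5,19] z:[11,21] -> hit [13,19], descend [6, 12]
    N6 x:[13,20] y:[5,18] z:[11,14] -> hit [13,14], descend [8, 16]
      N8 x:[31/2,37/2] y:[10,18] z:[12,14] -> miss, prune
      N16 x:[13,20] y:[5,10] z:[11,14] -> miss, prune
    N12 x:[19,30] y:[8,19] z:[16,21] -> hit [19,19], descend [2, 15]
      N2 x:[26,30] y:[8,19] z:[16,21] -> miss, prune
      N15 x:[19,22] y:[13,17] z:[35/2,41/2] -> miss, prune
  N10 x:[17/2,28] y:[17,43] z:[13,61/2] -> hit [17,28], descend [3, 9]
    N3 x:[43/2,28] y:[19,43] z:[13,51/2] -> hit [43/2,51/2], descend [1, 5]
      N1 x:[43/2,55/2] y:[30,43] z:[17,21] -> miss, prune
      N5 x:[23,28] y:[19,27] z:[13,51/2] -> hit [23,51/2] leaf, test {P6@t=23, P12(miss)}
    N9 x:[17/2,14] y:[17,41] z:[27/2,61/2] -> miss, prune

13 AABB tests over nodes [0, 4, 6, 8, 16, 12, 2, 15, 10, 3, 1, 5, 9]; 1 leaf entered; closest P6.

== RESULT ==
6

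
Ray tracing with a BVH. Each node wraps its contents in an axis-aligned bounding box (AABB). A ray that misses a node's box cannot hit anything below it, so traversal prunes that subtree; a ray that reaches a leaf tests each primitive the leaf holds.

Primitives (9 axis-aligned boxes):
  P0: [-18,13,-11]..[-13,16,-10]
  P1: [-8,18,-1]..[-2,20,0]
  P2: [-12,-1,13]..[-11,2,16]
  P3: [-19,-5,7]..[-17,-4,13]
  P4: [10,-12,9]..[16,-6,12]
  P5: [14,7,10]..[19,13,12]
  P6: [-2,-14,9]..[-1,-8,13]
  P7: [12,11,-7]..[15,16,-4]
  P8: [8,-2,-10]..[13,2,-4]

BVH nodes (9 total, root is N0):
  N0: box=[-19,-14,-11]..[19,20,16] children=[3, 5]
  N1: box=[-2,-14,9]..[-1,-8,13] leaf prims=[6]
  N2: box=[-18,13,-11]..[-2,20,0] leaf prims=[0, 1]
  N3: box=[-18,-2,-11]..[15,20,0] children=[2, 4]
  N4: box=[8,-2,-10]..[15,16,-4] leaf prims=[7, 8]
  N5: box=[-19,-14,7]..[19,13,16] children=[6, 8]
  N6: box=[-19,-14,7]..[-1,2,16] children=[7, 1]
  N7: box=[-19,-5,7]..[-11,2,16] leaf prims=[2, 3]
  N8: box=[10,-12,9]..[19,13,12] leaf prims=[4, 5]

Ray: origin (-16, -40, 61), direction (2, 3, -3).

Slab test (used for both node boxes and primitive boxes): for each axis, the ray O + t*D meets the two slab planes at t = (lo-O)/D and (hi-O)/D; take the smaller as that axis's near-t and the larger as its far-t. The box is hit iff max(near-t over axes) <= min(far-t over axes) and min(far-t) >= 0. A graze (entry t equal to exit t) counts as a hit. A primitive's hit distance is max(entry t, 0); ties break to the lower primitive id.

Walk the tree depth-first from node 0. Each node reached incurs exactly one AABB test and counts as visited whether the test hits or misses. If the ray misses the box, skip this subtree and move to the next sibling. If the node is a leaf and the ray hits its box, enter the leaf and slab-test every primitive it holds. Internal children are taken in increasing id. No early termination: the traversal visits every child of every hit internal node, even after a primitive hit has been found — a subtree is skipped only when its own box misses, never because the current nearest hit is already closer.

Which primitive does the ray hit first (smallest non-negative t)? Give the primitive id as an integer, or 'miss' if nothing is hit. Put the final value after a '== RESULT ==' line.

Walk:
N0 x:[-3/2,35/2] y:[26/3,20] z:[15,24] -> hit [15,35/2], descend [3, 5]
  N3 x:[-1,31/2] y:[38/3,20] z:[61/3,24] -> miss, prune
  N5 x:[-3/2,35/2] y:[26/3,53/3] z:[15,18] -> hit [15,35/2], descend [6, 8]
    N6 x:[-3/2,15/2] y:[26/3,14] z:[15,18] -> miss, prune
    N8 x:[13,35/2] y:[28/3,53/3] z:[49/3,52/3] -> hit [49/3,52/3] leaf, test {P4(miss), P5@t=49/3}

5 AABB tests over nodes [0, 3, 5, 6, 8]; 1 leaf entered; closest P5.

== RESULT ==
5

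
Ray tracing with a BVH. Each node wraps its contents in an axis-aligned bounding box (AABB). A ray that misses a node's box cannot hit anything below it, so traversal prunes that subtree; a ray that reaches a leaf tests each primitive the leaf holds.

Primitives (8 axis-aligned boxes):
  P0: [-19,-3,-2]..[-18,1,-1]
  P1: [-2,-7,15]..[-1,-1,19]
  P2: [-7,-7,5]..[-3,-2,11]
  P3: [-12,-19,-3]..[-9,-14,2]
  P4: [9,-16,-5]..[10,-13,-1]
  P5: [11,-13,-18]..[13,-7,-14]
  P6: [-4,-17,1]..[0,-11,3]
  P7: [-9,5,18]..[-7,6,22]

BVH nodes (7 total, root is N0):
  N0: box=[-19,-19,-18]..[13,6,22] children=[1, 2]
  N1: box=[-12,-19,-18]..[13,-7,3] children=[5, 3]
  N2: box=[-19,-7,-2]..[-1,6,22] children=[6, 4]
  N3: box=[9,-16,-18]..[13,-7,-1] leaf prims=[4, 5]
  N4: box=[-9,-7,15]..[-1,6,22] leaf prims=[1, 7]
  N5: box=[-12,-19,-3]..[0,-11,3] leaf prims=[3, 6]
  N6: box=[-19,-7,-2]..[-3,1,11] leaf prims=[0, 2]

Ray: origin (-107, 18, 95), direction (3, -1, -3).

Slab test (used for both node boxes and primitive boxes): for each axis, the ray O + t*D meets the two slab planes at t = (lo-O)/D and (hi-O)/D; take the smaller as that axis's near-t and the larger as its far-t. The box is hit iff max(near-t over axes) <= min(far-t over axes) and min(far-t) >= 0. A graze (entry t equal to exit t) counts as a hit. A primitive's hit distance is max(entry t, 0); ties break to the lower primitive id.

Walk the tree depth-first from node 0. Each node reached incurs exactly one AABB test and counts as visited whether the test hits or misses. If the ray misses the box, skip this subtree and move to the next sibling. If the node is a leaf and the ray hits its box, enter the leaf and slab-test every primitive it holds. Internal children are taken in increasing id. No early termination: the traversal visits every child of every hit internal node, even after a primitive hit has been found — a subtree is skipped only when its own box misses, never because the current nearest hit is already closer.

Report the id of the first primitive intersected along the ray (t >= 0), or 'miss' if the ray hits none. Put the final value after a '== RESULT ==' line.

Walk:
N0 x:[88/3,40] y:[12,37] z:[73/3,113/3] -> hit [88/3,37], descend [1, 2]
  N1 x:[95/3,40] y:[25,37] z:[92/3,113/3] -> hit [95/3,37], descend [3, 5]
    N3 x:[116/3,40] y:[25,34] z:[32,113/3] -> miss, prune
    N5 x:[95/3,107/3] y:[29,37] z:[92/3,98/3] -> hit [95/3,98/3] leaf, test {P3@t=32, P6(miss)}
  N2 x:[88/3,106/3] y:[12,25] z:[73/3,97/3] -> miss, prune

Summary -> nodes [0, 1, 3, 5, 2]; box-tests=5; leaf-entries=1; first=P3

== RESULT ==
3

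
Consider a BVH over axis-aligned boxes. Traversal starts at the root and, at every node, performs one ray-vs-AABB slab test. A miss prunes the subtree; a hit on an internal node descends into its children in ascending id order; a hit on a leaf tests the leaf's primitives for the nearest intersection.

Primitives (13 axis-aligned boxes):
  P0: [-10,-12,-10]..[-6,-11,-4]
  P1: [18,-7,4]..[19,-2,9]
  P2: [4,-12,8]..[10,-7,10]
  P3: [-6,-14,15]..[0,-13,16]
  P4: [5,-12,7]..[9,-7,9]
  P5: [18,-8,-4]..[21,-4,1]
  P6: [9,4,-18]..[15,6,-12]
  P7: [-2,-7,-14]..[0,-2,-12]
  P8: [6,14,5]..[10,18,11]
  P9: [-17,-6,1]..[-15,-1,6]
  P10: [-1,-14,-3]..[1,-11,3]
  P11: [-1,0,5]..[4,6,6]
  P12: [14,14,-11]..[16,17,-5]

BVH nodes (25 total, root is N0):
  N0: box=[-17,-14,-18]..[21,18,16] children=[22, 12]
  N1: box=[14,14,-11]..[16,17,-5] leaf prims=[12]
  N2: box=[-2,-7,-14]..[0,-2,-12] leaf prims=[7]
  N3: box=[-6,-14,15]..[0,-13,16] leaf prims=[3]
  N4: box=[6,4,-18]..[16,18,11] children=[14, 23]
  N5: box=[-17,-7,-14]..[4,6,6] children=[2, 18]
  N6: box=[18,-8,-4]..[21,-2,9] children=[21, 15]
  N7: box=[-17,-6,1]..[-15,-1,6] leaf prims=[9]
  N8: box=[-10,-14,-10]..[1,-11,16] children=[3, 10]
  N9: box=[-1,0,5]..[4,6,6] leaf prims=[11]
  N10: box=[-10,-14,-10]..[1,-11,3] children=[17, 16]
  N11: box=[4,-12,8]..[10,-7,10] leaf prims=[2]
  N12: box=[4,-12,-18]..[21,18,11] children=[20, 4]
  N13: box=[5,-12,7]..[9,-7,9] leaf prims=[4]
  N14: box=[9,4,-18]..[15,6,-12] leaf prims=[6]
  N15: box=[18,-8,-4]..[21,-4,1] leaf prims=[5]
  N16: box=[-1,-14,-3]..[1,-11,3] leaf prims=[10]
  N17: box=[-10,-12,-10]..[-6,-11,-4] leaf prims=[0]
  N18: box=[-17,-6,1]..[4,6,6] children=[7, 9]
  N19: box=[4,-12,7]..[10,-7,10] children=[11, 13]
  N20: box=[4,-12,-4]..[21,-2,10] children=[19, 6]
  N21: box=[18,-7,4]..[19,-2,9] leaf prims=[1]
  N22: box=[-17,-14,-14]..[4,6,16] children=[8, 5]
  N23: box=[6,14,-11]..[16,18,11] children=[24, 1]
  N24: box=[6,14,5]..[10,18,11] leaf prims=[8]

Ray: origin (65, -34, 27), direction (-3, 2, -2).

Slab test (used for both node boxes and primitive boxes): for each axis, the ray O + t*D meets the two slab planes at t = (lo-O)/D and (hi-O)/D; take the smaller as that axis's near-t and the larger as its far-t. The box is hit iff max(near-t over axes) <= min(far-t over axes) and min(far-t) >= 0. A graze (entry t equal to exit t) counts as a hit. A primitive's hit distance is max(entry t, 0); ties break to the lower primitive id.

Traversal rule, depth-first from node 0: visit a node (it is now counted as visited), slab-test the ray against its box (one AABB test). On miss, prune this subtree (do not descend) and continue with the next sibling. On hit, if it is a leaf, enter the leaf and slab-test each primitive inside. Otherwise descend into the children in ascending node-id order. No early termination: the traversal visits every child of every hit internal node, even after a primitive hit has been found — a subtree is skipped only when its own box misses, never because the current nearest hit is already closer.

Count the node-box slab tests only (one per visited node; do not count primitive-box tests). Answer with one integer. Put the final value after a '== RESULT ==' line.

Walk:
N0 x:[44/3,82/3] y:[10,26] z:[11/2,45/2] -> hit [44/3,45/2], descend [12, 22]
  N12 x:[44/3,61/3] y:[11,26] z:[8,45/2] -> hit [44/3,61/3], descend [4, 20]
    N4 x:[49/3,59/3] y:[19,26] z:[8,45/2] -> hit [19,59/3], descend [14, 23]
      N14 x:[50/3,56/3] y:[19,20] z:[39/2,45/2] -> miss, prune
      N23 x:[49/3,59/3] y:[24,26] z:[8,19] -> miss, prune
    N20 x:[44/3,61/3] y:[11,16] z:[17/2,31/2] -> hit [44/3,31/2], descend [6, 19]
      N6 x:[44/3,47/3] y:[13,16] z:[9,31/2] -> hit [44/3,31/2], descend [15, 21]
        N15 x:[44/3,47/3] y:[13,15] z:[13,31/2] -> hit [44/3,15] leaf, test {P5@t=44/3}
        N21 x:[46/3,47/3] y:[27/2,16] z:[9,23/2] -> miss, prune
      N19 x:[55/3,61/3] y:[11,27/2] z:[17/2,10] -> miss, prune
  N22 x:[61/3,82/3] y:[10,20] z:[11/2,41/2] -> miss, prune

order=[0, 12, 4, 14, 23, 20, 6, 15, 21, 19, 22]  |boxes|=11  |leaves|=1  hit=P5

== RESULT ==
11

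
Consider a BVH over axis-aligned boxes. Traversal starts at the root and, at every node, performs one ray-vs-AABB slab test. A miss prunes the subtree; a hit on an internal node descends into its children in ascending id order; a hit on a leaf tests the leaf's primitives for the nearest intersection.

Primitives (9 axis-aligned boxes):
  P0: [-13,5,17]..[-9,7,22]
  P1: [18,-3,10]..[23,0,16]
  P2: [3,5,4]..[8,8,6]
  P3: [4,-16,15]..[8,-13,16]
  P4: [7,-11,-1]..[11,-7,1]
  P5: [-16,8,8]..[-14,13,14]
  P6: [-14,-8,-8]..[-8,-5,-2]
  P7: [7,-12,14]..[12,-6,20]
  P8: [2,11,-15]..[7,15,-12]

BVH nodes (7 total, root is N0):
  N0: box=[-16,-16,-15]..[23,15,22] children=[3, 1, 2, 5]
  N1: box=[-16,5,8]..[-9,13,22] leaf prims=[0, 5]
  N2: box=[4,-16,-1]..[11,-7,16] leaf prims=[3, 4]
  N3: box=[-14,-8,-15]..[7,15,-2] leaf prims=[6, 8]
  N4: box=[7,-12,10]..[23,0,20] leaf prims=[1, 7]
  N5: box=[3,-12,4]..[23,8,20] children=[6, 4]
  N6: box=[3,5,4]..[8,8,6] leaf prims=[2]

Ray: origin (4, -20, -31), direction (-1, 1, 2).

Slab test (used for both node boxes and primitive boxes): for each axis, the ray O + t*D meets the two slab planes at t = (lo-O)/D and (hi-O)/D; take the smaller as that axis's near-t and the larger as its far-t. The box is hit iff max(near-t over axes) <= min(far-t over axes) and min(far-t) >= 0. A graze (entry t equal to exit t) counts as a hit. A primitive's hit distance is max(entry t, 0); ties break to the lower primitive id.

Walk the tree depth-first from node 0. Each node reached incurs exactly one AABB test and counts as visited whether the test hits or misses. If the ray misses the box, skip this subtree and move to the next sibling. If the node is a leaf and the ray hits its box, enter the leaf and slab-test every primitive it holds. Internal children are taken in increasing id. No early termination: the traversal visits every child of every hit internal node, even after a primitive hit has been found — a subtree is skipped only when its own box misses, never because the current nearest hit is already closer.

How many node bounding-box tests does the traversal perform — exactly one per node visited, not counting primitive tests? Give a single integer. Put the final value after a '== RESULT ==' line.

Walk:
N0 x:[-19,20] y:[4,35] z:[8,53/2] -> hit [8,20], descend [1, 2, 3, 5]
  N1 x:[13,20] y:[25,33] z:[39/2,53/2] -> miss, prune
  N2 x:[-7,0] y:[4,13] z:[15,47/2] -> miss, prune
  N3 x:[-3,18] y:[12,35] z:[8,29/2] -> hit [12,29/2] leaf, test {P6@t=12, P8(miss)}
  N5 x:[-19,1] y:[8,28] z:[35/2,51/2] -> miss, prune

5 AABB tests over nodes [0, 1, 2, 3, 5]; 1 leaf entered; closest P6.

== RESULT ==
5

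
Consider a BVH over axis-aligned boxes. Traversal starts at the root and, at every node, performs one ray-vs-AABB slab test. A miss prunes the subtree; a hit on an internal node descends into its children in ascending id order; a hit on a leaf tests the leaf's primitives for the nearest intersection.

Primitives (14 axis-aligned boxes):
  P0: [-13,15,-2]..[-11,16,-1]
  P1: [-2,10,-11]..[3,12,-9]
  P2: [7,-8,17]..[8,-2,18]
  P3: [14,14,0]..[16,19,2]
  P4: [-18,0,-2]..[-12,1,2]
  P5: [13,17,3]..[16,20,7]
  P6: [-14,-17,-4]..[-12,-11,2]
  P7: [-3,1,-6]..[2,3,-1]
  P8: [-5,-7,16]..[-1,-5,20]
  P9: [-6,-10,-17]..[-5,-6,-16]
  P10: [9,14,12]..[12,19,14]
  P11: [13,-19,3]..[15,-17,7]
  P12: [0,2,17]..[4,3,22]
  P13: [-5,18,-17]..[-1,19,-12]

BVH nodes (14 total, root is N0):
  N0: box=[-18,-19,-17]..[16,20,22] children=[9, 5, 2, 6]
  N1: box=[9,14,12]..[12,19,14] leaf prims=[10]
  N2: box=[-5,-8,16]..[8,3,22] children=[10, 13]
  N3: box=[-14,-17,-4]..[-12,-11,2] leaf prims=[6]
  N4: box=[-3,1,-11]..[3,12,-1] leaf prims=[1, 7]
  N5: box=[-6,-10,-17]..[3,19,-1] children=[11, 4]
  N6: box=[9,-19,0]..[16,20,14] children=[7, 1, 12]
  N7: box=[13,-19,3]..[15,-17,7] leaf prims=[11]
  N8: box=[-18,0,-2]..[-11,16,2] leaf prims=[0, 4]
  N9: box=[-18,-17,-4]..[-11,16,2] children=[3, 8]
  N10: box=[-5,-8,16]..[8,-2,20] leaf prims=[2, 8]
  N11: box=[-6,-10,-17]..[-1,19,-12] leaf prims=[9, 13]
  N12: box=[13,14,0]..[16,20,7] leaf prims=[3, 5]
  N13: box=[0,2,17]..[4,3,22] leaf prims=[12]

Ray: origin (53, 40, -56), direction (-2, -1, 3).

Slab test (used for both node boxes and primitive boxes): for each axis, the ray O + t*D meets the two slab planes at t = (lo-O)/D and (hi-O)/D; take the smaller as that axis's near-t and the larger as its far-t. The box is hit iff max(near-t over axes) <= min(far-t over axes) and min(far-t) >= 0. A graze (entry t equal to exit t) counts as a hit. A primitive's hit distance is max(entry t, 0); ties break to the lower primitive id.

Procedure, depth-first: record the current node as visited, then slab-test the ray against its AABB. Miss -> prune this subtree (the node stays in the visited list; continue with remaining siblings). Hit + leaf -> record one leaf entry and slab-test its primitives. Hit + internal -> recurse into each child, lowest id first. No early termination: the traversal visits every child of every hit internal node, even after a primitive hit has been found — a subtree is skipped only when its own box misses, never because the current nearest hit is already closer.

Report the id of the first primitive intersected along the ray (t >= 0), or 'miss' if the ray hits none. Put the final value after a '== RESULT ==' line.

Traverse from the root:
N0 x:[37/2,71/2] y:[20,59] z:[13,26] -> hit [20,26], descend [2, 5, 6, 9]
  N2 x:[45/2,29] y:[37,48] z:[24,26] -> miss, prune
  N5 x:[25,59/2] y:[21,50] z:[13,55/3] -> miss, prune
  N6 x:[37/2,22] y:[20,59] z:[56/3,70/3] -> hit [20,22], descend [1, 7, 12]
    N1 x:[41/2,22] y:[21,26] z:[68/3,70/3] -> miss, prune
    N7 x:[19,20] y:[57,59] z:[59/3,21] -> miss, prune
    N12 x:[37/2,20] y:[20,26] z:[56/3,21] -> hit [20,20] leaf, test {P3(miss), P5@t=20}
  N9 x:[32,71/2] y:[24,57] z:[52/3,58/3] -> miss, prune

order=[0, 2, 5, 6, 1, 7, 12, 9]  |boxes|=8  |leaves|=1  hit=P5

== RESULT ==
5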